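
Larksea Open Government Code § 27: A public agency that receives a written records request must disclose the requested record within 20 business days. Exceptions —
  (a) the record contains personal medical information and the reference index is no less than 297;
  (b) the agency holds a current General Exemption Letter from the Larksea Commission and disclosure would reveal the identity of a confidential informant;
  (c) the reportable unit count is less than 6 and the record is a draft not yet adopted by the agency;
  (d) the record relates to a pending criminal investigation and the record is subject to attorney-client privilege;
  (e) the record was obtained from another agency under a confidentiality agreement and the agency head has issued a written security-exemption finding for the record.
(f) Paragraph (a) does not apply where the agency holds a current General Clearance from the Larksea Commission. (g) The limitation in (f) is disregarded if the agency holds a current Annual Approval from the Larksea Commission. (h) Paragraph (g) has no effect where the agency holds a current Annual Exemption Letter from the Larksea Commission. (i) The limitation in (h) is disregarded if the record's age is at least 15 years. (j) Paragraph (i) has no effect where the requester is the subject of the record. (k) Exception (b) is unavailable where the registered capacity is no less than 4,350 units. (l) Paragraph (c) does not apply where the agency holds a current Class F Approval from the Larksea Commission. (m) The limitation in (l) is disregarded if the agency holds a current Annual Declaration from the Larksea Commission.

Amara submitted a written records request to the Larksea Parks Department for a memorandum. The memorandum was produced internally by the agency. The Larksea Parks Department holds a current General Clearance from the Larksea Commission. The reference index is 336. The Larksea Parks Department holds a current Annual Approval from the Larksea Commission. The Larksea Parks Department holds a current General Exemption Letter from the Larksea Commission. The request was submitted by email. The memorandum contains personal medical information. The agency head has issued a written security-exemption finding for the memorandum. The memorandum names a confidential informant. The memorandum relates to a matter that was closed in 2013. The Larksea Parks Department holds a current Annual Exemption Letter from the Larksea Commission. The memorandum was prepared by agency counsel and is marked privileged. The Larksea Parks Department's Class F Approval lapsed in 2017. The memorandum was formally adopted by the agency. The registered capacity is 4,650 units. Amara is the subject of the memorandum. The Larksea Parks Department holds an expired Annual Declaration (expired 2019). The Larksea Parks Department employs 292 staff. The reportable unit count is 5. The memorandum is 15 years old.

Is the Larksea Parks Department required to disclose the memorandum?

Yes — the Larksea Parks Department must disclose the memorandum.

Exception (a)'s conditions are all satisfied: the memorandum contains personal medical information; the reference index is 336, meeting the 297 threshold. However, paragraphs (f)–(j) must be considered: (f) is engaged — a current General Clearance is held. (g) is engaged (a current Annual Approval is held), but is displaced by (h): (h) is engaged — a current Annual Exemption Letter is held. (i) is triggered (the record's age is 15 years, meeting the 15 years threshold), but is set aside by (j): (j) operates against (i): Amara is the subject of the memorandum. So (a) is unavailable.
Exception (b)'s conditions are all satisfied: a current General Exemption Letter is held; the memorandum names a confidential informant. However, paragraph (k) must be considered: (k) operates — the registered capacity is 4,650 units, meeting the 4,350 units threshold. (b) is therefore removed.
Exception (c) fails — the memorandum has been formally adopted.
Exception (d) requires that the record relates to a pending criminal investigation; but the memorandum relates to a closed matter, so (d) is unavailable.
Exception (e) does not apply: the memorandum was produced internally.
No exception is made out. the Larksea Parks Department falls within the general rule.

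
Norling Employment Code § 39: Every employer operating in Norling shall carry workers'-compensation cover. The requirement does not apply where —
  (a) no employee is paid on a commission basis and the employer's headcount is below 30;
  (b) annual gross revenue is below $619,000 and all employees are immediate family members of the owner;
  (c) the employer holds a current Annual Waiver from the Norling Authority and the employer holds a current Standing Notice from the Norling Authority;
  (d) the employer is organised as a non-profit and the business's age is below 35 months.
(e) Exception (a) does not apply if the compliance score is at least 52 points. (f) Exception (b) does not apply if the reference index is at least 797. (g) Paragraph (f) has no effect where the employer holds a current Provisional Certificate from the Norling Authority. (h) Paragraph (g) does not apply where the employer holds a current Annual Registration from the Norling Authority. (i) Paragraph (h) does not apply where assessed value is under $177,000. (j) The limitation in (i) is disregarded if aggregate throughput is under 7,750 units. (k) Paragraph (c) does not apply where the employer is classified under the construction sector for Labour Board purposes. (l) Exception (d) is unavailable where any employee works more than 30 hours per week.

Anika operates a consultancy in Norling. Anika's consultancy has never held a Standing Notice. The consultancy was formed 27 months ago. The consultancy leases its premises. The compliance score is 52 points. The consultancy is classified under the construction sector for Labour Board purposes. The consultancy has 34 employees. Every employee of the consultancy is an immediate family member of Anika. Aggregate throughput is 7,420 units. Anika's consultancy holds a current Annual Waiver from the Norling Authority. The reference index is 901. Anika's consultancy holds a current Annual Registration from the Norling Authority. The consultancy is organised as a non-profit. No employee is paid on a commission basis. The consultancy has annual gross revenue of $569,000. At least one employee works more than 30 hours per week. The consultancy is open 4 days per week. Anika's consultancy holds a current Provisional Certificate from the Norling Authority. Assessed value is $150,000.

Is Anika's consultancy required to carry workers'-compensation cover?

Yes — Anika's consultancy must carry workers'-compensation cover.

Exception (a) fails — the employer's headcount is 34, not below 30.
Exception (b) is satisfied on its face — annual gross revenue is $569,000, below the $619,000 limit; every employee is an immediate family member. But applying paragraphs (f)–(j): (f) operates against (b): the reference index is 901, meeting the 797 threshold. (g) is triggered (a current Provisional Certificate is held), but yields to (h): (h) operates against (g): a current Annual Registration is held. (i) would limit (h) — assessed value is $150,000, under the $177,000 limit — but (j) sets (i) aside: (j) applies — aggregate throughput is 7,420 units, under the 7,750 units limit. So (b) is unavailable.
Exception (c) fails — no current Standing Notice is held.
Exception (d) is satisfied on its face — the employer is a non-profit; the business's age is 27 months, below the 35 months limit. But: (l) applies — at least one employee exceeds 30 hours/week. Exception (d) does not apply.
No exception applies. The general rule governs.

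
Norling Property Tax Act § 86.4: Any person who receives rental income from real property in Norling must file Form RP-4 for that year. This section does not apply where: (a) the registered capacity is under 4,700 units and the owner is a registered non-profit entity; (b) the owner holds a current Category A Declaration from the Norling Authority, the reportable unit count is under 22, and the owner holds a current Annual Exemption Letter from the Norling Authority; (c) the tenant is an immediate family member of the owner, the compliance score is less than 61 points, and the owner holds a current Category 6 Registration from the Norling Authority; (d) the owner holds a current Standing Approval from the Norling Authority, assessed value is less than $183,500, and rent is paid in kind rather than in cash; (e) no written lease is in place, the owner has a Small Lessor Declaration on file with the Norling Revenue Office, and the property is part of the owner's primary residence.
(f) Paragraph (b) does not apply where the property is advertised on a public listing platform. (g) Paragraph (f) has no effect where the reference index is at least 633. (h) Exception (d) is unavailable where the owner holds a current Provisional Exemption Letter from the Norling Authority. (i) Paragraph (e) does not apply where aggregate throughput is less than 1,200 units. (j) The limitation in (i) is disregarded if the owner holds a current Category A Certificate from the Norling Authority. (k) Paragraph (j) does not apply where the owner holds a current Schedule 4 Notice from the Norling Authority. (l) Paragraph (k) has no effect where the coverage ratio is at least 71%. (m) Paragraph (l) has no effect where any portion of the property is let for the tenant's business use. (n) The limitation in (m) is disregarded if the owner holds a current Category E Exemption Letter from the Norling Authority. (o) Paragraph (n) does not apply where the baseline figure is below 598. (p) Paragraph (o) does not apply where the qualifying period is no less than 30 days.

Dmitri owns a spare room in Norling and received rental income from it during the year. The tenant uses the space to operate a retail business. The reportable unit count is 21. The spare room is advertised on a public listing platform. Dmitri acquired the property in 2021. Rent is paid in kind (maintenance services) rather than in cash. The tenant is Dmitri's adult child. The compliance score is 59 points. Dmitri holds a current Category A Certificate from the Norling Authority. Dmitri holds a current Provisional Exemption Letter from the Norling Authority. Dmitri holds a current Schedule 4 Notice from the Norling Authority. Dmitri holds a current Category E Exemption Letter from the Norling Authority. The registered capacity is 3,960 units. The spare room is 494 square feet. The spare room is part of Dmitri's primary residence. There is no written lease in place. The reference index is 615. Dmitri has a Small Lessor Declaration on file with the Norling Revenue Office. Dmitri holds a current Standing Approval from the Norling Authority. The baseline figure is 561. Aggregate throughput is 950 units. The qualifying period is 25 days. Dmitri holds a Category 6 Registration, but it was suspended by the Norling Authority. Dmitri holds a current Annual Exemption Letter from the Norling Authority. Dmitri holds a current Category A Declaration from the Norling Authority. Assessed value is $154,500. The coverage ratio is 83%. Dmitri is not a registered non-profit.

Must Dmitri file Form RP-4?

Yes — Dmitri must file Form RP-4.

Exception (a) fails — Dmitri is not a registered non-profit.
All of (b)'s requirements are met (a current Category A Declaration is held; the reportable unit count is 21, under the 22 limit; a current Annual Exemption Letter is held). But applying paragraphs (f)–(g): (f) applies — the property is publicly advertised. (g) is not engaged (the reference index is 615, short of 633), so (f) stands. (b) is therefore removed.
Exception (c) requires that the owner holds a current Category 6 Registration from the Norling Authority; but no current Category 6 Registration is held, so (c) is unavailable.
All of (d)'s requirements are met (a current Standing Approval is held; assessed value is $154,500, less than the $183,500 limit; rent is paid in kind). Turning to paragraph (h): (h) is triggered — a current Provisional Exemption Letter is held. (d) is therefore removed.
All of (e)'s requirements are met (there is no written lease; a Small Lessor Declaration is on file; the spare room is part of the primary residence). However, paragraphs (i)–(p) must be considered: (i) is engaged — aggregate throughput is 950 units, less than the 1,200 units limit. (j) is engaged (a current Category A Certificate is held), but is itself disapplied by (k): (k) operates against (j): a current Schedule 4 Notice is held. (l) operates (the coverage ratio is 83%, meeting the 71% threshold), but is itself disapplied by (m): (m) operates against (l): the space is let for business use. (n) would limit (m) — a current Category E Exemption Letter is held — but (o) sets (n) aside: (o) operates against (n): the baseline figure is 561, below the 598 limit. (p), which would lift (o), is inapplicable — the qualifying period is 25 days, short of 30 days. Exception (e) does not apply.
No exception is made out. Dmitri falls within the general rule.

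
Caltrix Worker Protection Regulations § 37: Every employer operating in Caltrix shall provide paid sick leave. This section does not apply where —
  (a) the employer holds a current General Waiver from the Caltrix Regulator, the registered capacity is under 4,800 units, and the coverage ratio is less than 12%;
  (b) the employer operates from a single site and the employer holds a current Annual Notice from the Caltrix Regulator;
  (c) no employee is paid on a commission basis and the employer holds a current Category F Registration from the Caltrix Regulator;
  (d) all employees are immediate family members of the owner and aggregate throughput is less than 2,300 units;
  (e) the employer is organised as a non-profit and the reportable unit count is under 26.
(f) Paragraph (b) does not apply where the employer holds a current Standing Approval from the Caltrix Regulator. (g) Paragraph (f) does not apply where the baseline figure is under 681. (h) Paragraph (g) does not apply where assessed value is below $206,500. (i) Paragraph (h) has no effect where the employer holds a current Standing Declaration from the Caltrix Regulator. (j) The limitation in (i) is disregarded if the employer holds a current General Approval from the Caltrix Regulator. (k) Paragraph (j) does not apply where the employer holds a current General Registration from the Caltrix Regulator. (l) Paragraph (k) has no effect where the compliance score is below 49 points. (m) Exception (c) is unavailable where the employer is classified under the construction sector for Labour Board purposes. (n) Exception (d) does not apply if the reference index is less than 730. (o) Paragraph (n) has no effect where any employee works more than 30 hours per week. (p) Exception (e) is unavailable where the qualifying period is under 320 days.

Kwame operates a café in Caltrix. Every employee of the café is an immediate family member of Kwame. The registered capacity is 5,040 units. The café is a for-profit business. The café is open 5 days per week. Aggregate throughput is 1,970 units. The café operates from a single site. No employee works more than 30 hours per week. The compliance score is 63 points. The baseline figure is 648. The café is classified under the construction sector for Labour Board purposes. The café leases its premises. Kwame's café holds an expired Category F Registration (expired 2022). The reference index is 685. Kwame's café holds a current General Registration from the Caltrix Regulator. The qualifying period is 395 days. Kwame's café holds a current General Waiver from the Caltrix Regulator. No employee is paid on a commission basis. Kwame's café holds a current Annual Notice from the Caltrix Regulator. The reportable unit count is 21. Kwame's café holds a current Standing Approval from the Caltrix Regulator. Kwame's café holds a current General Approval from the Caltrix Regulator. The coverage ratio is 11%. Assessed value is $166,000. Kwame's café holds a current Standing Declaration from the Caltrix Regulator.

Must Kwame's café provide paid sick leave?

Exception (a) requires that the registered capacity is under 4,800 units; but the registered capacity is 5,040 units, not under 4,800 units, so (a) is unavailable.
All of (b)'s requirements are met (the employer operates from a single site; a current Annual Notice is held). Under paragraphs (f)–(l): (f) applies (a current Standing Approval is held), but is overridden by (g): (g) operates against (f): the baseline figure is 648, under the 681 limit. (h) is triggered (assessed value is $166,000, below the $206,500 limit), but is set aside by (i): (i) is engaged — a current Standing Declaration is held. (j) applies (a current General Approval is held), but is overridden by (k): (k) operates — a current General Registration is held. (l) is not triggered (the compliance score is 63 points, not below 49 points), so (k) stands. (b) remains available.
Exception (c) fails — the Category F Registration is not current.
Exception (d) is satisfied on its face — every employee is an immediate family member; aggregate throughput is 1,970 units, less than the 2,300 units limit. However, paragraphs (n)–(o) must be considered: (n) is engaged — the reference index is 685, less than the 730 limit. (o) is not engaged (no employee exceeds 30 hours/week), so (n) stands. So (d) is unavailable.
Exception (e) requires that the employer is organised as a non-profit; but the employer is for-profit, so (e) is unavailable.

No — exception (b) applies; Kwame's café is not required to provide paid sick leave.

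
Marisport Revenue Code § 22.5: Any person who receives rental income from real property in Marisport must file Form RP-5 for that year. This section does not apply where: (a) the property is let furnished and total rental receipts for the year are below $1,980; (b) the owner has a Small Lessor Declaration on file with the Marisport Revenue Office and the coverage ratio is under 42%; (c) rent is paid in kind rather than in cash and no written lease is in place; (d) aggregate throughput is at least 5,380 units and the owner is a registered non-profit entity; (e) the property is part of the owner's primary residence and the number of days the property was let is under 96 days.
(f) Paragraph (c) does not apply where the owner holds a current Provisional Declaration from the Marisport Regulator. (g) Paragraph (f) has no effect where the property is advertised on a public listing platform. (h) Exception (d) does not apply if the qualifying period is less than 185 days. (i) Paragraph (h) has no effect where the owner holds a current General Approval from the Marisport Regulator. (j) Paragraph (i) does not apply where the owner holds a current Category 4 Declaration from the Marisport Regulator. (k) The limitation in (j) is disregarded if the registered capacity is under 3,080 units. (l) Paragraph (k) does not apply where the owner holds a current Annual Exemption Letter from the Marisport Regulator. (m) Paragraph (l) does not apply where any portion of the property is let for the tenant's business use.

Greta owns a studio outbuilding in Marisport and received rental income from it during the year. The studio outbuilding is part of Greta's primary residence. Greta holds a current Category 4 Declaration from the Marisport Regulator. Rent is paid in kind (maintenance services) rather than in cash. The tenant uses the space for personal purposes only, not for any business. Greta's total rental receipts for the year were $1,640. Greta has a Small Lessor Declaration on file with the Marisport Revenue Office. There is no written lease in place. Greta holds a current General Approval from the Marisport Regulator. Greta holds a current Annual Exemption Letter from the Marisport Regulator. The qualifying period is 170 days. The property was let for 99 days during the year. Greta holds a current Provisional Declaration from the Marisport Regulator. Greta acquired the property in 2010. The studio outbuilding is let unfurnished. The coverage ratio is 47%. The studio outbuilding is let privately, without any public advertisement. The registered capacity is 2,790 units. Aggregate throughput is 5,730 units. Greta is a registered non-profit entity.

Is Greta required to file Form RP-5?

Yes — Greta must file Form RP-5.

Exception (a) requires that the property is let furnished; but the property is let unfurnished, so (a) is unavailable.
Exception (b) fails — the coverage ratio is 47%, not under 42%.
Exception (c) is satisfied on its face — rent is paid in kind; there is no written lease. But applying paragraphs (f)–(g): (f) operates against (c): a current Provisional Declaration is held. (g) is not engaged (the property is let privately without advertisement), so (f) stands. (c) is therefore removed.
Exception (d)'s conditions are all satisfied: aggregate throughput is 5,730 units, meeting the 5,380 units threshold; Greta is a registered non-profit. But: (h) operates against (d): the qualifying period is 170 days, less than the 185 days limit. (i) operates (a current General Approval is held), but is set aside by (j): (j) is triggered — a current Category 4 Declaration is held. (k) is triggered (the registered capacity is 2,790 units, under the 3,080 units limit), but yields to (l): (l) operates against (k): a current Annual Exemption Letter is held. (m), which would lift (l), is not triggered — the space is used for personal purposes only. (d) is therefore removed.
Exception (e) requires that the number of days the property was let is under 96 days; but the number of days the property was let is 99 days, not under 96 days, so (e) is unavailable.
None of the exceptions is available; § 22.5 applies in full.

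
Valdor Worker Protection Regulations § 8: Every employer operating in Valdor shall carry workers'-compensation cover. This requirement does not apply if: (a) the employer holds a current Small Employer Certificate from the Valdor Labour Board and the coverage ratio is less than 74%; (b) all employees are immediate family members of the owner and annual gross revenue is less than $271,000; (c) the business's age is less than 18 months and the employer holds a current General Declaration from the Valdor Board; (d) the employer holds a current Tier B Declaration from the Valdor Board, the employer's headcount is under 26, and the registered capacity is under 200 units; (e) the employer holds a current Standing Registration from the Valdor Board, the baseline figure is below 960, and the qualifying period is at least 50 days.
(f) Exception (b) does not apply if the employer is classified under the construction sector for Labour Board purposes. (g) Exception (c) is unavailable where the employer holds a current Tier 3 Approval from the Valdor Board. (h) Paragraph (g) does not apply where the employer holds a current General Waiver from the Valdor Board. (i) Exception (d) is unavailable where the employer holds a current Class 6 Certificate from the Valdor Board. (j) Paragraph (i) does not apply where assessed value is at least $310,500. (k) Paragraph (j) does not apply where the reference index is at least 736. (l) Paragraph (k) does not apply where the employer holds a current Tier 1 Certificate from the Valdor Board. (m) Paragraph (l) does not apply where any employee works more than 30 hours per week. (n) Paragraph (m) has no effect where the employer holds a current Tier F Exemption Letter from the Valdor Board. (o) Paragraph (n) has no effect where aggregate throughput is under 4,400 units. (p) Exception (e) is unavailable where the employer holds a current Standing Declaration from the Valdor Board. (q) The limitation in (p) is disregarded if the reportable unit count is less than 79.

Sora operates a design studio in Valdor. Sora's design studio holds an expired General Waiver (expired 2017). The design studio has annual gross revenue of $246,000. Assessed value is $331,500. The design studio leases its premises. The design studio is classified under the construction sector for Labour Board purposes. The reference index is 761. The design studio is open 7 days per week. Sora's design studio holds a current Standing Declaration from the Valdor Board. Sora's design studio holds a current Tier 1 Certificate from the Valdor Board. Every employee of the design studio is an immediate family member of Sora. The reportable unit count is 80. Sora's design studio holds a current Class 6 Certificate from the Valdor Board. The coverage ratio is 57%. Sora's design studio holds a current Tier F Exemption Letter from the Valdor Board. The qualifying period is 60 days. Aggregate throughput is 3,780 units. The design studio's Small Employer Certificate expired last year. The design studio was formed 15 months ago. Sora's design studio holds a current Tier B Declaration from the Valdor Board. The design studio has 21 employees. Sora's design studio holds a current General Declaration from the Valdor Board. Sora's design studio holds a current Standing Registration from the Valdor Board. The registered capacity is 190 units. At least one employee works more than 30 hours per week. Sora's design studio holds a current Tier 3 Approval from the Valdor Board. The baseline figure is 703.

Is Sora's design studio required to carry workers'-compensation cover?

Yes — Sora's design studio must carry workers'-compensation cover.

Exception (a) fails — the Small Employer Certificate has expired.
All of (b)'s requirements are met (every employee is an immediate family member; annual gross revenue is $246,000, less than the $271,000 limit). But: (f) applies — the design studio is classified under the construction sector. (b) is therefore removed.
Exception (c) is satisfied on its face — the business's age is 15 months, less than the 18 months limit; a current General Declaration is held. Turning to paragraphs (g)–(h): (g) applies — a current Tier 3 Approval is held. (h) is not triggered (the General Waiver is not current), so (g) stands. So (c) is unavailable.
All of (d)'s requirements are met (a current Tier B Declaration is held; the employer's headcount is 21, under the 26 limit; the registered capacity is 190 units, under the 200 units limit). However, paragraphs (i)–(o) must be considered: (i) operates against (d): a current Class 6 Certificate is held. (j) would limit (i) — assessed value is $331,500, meeting the $310,500 threshold — but (k) sets (j) aside: (k) operates — the reference index is 761, meeting the 736 threshold. (l) would limit (k) — a current Tier 1 Certificate is held — but (m) sets (l) aside: (m) operates against (l): at least one employee exceeds 30 hours/week. (n) would limit (m) — a current Tier F Exemption Letter is held — but (o) sets (n) aside: (o) operates against (n): aggregate throughput is 3,780 units, under the 4,400 units limit. So (d) is unavailable.
All of (e)'s requirements are met (a current Standing Registration is held; the baseline figure is 703, below the 960 limit; the qualifying period is 60 days, meeting the 50 days threshold). Turning to paragraphs (p)–(q): (p) applies — a current Standing Declaration is held. (q) is not triggered (the reportable unit count is 80, not less than 79), so (p) stands. (e) is therefore removed.
None of the exceptions is available; § 8 applies in full.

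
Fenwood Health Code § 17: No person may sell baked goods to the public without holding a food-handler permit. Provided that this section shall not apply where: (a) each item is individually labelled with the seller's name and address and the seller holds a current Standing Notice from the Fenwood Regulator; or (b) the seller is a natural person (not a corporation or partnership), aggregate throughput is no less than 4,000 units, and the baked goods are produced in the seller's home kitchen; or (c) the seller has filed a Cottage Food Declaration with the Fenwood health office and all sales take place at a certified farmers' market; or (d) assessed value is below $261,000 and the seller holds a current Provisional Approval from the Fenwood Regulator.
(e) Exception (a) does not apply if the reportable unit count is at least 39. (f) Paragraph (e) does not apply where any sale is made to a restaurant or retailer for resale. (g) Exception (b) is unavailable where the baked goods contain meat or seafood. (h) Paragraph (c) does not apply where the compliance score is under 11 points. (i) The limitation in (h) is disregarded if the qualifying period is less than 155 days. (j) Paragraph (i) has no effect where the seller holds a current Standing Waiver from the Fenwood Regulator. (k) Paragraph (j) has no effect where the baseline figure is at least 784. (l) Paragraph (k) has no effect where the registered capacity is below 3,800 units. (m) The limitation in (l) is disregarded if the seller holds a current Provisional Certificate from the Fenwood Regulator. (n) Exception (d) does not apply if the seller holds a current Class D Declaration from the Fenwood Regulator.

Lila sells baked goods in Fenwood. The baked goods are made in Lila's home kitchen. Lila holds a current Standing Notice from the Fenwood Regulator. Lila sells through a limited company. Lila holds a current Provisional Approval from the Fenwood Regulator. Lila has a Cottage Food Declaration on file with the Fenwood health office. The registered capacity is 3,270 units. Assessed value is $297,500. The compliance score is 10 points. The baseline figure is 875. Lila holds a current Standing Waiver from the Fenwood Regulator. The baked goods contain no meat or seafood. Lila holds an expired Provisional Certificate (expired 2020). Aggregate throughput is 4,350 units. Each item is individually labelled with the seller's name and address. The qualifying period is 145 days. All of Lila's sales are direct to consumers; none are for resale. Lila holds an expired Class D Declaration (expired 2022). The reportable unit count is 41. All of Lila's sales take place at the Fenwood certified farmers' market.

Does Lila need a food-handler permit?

All of (a)'s requirements are met (items are individually labelled; a current Standing Notice is held). Turning to paragraphs (e)–(f): (e) is engaged — the reportable unit count is 41, meeting the 39 threshold. (f), which would lift (e), is not engaged — no sales are for resale. Exception (a) does not apply.
Exception (b) fails — the seller operates through a limited company.
Exception (c) is satisfied on its face — a Cottage Food Declaration is on file; all sales are at a certified farmers' market. But: (h) operates — the compliance score is 10 points, under the 11 points limit. (i) operates (the qualifying period is 145 days, less than the 155 days limit), but yields to (j): (j) operates against (i): a current Standing Waiver is held. (k) applies (the baseline figure is 875, meeting the 784 threshold), but is set aside by (l): (l) operates — the registered capacity is 3,270 units, below the 3,800 units limit. (m), which would lift (l), is not triggered — no current Provisional Certificate is held. (c) is therefore removed.
Exception (d) does not apply: assessed value is $297,500, not below $261,000.
No exception applies. The general rule governs.

Yes — Lila must hold a food-handler permit.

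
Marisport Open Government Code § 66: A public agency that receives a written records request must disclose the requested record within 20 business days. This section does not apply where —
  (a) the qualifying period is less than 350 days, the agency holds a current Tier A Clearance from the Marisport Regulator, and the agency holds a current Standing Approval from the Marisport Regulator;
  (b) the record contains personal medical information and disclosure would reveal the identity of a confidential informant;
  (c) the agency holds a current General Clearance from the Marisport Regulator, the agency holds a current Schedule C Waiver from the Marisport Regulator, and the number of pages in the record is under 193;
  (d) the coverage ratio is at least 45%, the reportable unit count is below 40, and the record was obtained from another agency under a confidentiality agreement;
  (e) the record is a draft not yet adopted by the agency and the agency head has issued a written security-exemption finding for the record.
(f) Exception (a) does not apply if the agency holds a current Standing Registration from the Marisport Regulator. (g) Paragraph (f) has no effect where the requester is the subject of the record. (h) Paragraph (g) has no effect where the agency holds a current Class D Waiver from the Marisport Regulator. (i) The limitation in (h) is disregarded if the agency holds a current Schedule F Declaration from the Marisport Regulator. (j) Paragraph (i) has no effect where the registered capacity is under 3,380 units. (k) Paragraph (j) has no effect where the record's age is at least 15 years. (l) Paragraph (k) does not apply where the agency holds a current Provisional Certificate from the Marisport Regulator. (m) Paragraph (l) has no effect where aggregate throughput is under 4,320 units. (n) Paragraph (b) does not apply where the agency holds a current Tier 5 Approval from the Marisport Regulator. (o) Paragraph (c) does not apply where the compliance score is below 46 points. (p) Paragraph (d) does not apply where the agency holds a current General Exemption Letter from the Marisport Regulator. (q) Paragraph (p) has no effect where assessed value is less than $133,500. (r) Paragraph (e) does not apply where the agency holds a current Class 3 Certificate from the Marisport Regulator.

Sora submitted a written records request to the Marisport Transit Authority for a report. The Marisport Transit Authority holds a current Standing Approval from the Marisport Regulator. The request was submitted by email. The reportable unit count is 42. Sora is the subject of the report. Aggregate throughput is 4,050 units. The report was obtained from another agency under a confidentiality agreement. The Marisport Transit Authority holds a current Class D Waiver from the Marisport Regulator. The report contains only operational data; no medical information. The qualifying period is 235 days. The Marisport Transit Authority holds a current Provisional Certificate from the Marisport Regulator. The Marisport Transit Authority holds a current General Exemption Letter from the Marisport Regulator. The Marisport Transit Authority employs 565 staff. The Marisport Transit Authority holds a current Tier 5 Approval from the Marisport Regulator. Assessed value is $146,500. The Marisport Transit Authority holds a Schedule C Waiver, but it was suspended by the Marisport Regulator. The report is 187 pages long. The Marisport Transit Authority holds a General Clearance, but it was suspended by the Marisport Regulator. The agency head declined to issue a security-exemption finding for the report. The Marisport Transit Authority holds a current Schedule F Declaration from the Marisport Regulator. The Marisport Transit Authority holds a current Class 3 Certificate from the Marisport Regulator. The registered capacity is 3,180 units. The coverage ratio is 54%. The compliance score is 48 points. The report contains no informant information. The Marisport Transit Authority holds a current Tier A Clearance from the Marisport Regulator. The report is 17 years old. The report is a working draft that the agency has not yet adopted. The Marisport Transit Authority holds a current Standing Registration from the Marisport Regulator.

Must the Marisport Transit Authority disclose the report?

No — exception (a) applies; the Marisport Transit Authority is not required to disclose the report.

Exception (a)'s conditions are all satisfied: the qualifying period is 235 days, less than the 350 days limit; a current Tier A Clearance is held; a current Standing Approval is held. Applying paragraphs (f)–(m): (f) is triggered (a current Standing Registration is held), but is itself disapplied by (g): (g) operates against (f): Sora is the subject of the report. (h) applies (a current Class D Waiver is held), but is overridden by (i): (i) operates against (h): a current Schedule F Declaration is held. (j) would limit (i) — the registered capacity is 3,180 units, under the 3,380 units limit — but (k) sets (j) aside: (k) operates against (j): the record's age is 17 years, meeting the 15 years threshold. (l) would limit (k) — a current Provisional Certificate is held — but (m) sets (l) aside: (m) operates against (l): aggregate throughput is 4,050 units, under the 4,320 units limit. (a) remains available.
Exception (b) requires that the record contains personal medical information; but the report contains only operational data, so (b) is unavailable.
Exception (c) fails — there is no General Clearance in force.
Exception (d) requires that the reportable unit count is below 40; but the reportable unit count is 42, not below 40, so (d) is unavailable.
Exception (e) does not apply: the agency head declined to issue a security-exemption finding.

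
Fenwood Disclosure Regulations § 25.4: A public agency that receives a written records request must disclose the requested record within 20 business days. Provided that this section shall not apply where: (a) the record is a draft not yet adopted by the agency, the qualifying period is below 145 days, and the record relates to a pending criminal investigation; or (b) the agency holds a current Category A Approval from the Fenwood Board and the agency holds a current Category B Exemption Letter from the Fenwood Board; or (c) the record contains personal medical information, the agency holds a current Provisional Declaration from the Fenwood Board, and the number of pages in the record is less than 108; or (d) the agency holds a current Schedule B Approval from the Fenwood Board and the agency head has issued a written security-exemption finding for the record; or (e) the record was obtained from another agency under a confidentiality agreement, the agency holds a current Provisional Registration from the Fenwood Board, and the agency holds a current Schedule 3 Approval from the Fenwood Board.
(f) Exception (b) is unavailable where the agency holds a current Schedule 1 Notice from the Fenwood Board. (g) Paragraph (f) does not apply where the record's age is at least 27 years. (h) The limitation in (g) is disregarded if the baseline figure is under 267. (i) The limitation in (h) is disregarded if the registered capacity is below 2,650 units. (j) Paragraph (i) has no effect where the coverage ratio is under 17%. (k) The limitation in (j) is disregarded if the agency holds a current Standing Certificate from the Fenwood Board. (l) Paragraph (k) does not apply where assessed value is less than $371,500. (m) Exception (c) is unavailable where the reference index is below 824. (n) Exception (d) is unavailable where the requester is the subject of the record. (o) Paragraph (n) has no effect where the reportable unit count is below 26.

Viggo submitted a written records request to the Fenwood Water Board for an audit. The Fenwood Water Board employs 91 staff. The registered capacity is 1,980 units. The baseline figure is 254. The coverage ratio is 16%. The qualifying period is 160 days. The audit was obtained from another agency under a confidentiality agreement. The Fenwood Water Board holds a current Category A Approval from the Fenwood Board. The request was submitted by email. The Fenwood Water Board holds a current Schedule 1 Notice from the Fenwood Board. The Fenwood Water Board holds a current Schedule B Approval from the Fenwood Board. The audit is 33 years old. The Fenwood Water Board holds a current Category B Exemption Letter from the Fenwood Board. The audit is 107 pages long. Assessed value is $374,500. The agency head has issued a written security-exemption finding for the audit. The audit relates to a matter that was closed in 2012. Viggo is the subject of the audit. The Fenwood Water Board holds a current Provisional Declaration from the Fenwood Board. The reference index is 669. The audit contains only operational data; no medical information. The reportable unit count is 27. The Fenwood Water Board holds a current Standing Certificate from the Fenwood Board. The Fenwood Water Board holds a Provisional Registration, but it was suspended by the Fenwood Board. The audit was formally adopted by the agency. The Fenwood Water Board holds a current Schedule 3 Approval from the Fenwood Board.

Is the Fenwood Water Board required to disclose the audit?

Exception (a) requires that the record is a draft not yet adopted by the agency; but the audit has been formally adopted, so (a) is unavailable.
Exception (b) is satisfied on its face — a current Category A Approval is held; a current Category B Exemption Letter is held. As to paragraphs (f)–(l): (f) is triggered (a current Schedule 1 Notice is held), but is displaced by (g): (g) applies — the record's age is 33 years, meeting the 27 years threshold. (h) would limit (g) — the baseline figure is 254, under the 267 limit — but (i) sets (h) aside: (i) is engaged — the registered capacity is 1,980 units, below the 2,650 units limit. (j) would limit (i) — the coverage ratio is 16%, under the 17% limit — but (k) sets (j) aside: (k) operates against (j): a current Standing Certificate is held. (l) is not triggered (assessed value is $374,500, not less than $371,500), so (k) stands. (b) remains available.
Exception (c) requires that the record contains personal medical information; but the audit contains only operational data, so (c) is unavailable.
All of (d)'s requirements are met (a current Schedule B Approval is held; a written security-exemption finding has been issued). However, paragraphs (n)–(o) must be considered: (n) is triggered — Viggo is the subject of the audit. (o), which would lift (n), is not engaged — the reportable unit count is 27, not below 26. Exception (d) does not apply.
Exception (e) fails — there is no Provisional Registration in force.

No — exception (b) applies; the Fenwood Water Board is not required to disclose the audit.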